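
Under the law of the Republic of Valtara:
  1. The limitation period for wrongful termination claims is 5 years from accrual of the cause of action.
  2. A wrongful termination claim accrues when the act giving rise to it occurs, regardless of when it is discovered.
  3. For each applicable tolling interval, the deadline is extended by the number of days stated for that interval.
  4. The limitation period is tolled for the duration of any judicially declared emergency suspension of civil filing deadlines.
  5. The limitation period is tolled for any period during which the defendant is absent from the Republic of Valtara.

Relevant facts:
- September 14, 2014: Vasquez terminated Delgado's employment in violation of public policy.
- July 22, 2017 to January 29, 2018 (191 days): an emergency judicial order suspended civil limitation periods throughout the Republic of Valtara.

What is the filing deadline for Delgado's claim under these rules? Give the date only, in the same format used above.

The claim accrued on September 14, 2014, when the wrongful act occurred.
5 years from September 14, 2014 is September 14, 2019.
The period was tolled for 191 days by the emergency suspension of filing deadlines (July 22, 2017 to January 29, 2018), pushing the deadline to March 23, 2020.

March 23, 2020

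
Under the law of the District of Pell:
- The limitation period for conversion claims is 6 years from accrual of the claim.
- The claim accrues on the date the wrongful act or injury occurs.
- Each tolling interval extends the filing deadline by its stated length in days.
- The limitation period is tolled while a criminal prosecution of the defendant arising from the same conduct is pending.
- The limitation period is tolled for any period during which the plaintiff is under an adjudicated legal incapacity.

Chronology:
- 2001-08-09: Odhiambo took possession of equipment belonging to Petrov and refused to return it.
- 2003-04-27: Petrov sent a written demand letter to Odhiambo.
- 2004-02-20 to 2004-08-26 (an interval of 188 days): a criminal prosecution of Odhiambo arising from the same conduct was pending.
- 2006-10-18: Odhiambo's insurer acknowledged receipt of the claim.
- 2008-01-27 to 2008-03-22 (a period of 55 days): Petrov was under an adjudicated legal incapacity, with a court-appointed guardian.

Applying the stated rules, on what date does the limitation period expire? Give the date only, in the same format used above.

The claim accrued on 2001-08-09, the date of the act.
Adding the 6 years base period to 2001-08-09 gives a deadline of 2007-08-09, before any tolling.
The pending criminal prosecution from 2004-02-20 to 2004-08-26 tolled the period for 188 days, extending the deadline to 2008-02-13.
Because the plaintiff's legal incapacity ran from 2008-01-27 to 2008-03-22, the deadline is extended by 55 days to 2008-04-08.
Nothing else in the chronology tolls or restarts the period.

2008-04-08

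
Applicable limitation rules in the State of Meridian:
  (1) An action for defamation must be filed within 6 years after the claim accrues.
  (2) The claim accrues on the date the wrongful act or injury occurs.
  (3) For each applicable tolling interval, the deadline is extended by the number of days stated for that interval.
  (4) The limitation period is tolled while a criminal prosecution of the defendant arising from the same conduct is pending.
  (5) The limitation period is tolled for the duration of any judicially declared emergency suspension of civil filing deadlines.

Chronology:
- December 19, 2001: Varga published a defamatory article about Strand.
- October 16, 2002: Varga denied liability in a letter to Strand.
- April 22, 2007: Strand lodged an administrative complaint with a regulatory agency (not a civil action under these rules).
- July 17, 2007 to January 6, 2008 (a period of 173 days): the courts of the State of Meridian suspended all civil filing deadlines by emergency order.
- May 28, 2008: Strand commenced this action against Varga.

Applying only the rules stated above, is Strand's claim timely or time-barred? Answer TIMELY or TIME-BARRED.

The limitation period began to run on December 19, 2001.
6 years from December 19, 2001 is December 19, 2007.
The period was tolled for 173 days by the emergency suspension of filing deadlines (July 17, 2007 to January 6, 2008), pushing the deadline to June 9, 2008.
Nothing else in the chronology tolls or restarts the period.
Filing on May 28, 2008 beat the June 9, 2008 deadline — the action is timely.

TIMELY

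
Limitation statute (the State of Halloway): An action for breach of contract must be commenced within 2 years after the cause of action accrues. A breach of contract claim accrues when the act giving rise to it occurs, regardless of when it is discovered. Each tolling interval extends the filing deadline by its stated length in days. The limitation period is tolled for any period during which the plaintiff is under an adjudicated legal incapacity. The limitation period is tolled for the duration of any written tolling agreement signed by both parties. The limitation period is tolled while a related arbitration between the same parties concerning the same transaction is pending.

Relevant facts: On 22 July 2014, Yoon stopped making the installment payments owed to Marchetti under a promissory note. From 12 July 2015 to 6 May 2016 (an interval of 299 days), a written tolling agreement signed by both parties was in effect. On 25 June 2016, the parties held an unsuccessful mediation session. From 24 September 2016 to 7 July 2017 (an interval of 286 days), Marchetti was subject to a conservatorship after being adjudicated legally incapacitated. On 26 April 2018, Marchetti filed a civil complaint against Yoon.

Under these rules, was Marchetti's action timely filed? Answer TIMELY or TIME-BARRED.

The limitation period began to run on 22 July 2014.
2 years from 22 July 2014 is 22 July 2016.
The written tolling agreement from 12 July 2015 to 6 May 2016 tolled the period for 299 days, extending the deadline to 17 May 2017.
The period was tolled for 286 days by the plaintiff's legal incapacity (24 September 2016 to 7 July 2017), pushing the deadline to 27 February 2018.
The other events in the timeline have no effect on the limitation period under the stated rules.
Filing on 26 April 2018 missed the 27 February 2018 deadline — the action is time-barred.

TIME-BARRED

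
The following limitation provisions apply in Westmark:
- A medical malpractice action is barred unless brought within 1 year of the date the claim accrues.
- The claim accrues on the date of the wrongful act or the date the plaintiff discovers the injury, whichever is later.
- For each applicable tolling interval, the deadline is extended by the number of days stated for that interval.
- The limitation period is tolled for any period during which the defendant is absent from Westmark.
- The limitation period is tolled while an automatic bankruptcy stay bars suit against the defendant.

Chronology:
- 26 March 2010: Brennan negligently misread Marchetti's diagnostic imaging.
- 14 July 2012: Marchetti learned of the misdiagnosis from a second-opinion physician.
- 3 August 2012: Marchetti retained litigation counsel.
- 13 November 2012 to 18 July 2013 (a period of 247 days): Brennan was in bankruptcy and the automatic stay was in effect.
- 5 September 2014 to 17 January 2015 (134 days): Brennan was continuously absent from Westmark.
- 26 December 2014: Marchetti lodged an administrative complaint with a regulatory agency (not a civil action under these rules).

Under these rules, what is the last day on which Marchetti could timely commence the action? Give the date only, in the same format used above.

18 March 2014

The claim accrued on 14 July 2012 — the later of the 26 March 2010 act and the 14 July 2012 discovery.
The untolled deadline — 1 year after 14 July 2012 — is 14 July 2013.
The automatic bankruptcy stay from 13 November 2012 to 18 July 2013 tolled the period for 247 days, extending the deadline to 18 March 2014.
By the time the defendant's absence from the jurisdiction began on 5 September 2014, the limitation period had already expired on 18 March 2014; that interval cannot revive it.
None of the other events listed affects the running of the period under the stated rules.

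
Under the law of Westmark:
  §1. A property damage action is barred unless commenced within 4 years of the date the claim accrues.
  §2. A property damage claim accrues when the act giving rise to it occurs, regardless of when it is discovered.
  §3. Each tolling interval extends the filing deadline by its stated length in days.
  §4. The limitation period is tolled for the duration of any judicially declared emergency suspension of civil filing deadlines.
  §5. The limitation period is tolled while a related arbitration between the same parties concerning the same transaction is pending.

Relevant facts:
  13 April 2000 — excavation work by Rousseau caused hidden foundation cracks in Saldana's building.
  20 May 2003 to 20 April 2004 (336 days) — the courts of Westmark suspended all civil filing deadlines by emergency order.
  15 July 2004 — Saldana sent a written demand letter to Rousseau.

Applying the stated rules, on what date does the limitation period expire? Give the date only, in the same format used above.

The claim accrued on 13 April 2000, the date of the act.
Adding the 4 years base period to 13 April 2000 gives a deadline of 13 April 2004, before any tolling.
Because the emergency suspension of filing deadlines ran from 20 May 2003 to 20 April 2004, the deadline is extended by 336 days to 15 March 2005.
The other events in the timeline have no effect on the limitation period under the stated rules.

15 March 2005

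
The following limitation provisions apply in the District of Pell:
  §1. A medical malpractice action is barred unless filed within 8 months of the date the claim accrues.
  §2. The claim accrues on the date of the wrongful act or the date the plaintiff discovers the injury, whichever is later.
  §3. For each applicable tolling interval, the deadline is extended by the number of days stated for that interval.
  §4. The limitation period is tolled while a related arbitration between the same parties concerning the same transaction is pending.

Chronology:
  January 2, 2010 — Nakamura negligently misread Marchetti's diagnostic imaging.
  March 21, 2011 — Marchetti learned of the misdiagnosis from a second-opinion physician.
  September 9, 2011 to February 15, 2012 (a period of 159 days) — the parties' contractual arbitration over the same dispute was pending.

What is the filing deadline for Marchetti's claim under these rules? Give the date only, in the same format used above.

Taking the later of the act (January 2, 2010) and discovery (March 21, 2011), the claim accrued on March 21, 2011.
The untolled deadline — 8 months after March 21, 2011 — is November 21, 2011.
Because the pending related arbitration ran from September 9, 2011 to February 15, 2012, the deadline is extended by 159 days to April 28, 2012.

April 28, 2012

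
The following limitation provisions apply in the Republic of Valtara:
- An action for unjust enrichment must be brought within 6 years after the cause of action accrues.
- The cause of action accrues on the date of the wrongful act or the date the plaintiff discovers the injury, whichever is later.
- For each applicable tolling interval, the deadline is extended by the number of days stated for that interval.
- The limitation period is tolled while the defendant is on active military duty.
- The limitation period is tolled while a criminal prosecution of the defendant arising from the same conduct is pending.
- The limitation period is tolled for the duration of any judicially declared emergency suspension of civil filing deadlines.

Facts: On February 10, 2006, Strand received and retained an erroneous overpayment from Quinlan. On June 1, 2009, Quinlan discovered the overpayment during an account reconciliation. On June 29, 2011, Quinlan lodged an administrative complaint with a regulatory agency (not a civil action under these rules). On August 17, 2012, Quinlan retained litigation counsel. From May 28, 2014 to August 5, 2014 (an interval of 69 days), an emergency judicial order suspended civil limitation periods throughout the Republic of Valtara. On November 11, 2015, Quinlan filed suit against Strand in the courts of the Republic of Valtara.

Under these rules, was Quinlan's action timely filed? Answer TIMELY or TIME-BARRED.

The claim accrued on June 1, 2009 — the later of the February 10, 2006 act and the June 1, 2009 discovery.
The untolled deadline — 6 years after June 1, 2009 — is June 1, 2015.
The emergency suspension of filing deadlines from May 28, 2014 to August 5, 2014 tolled the period for 69 days, extending the deadline to August 9, 2015.
None of the other events listed affects the running of the period under the stated rules.
Filing on November 11, 2015 missed the August 9, 2015 deadline — the action is time-barred.

TIME-BARRED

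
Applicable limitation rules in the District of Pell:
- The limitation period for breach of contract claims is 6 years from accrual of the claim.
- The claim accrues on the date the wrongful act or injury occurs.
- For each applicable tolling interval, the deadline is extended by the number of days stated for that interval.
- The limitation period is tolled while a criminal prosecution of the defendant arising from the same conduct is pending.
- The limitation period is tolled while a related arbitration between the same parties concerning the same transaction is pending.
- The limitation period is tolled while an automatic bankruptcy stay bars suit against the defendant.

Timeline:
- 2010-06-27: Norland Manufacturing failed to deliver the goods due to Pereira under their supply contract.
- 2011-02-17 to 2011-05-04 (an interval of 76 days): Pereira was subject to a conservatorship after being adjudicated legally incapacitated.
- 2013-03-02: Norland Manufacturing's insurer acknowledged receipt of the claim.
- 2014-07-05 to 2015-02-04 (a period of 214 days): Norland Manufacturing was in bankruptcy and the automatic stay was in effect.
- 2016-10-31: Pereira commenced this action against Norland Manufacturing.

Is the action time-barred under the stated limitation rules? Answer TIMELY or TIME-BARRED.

The claim accrued on 2010-06-27, the date of the act.
The untolled deadline — 6 years after 2010-06-27 — is 2016-06-27.
The period was tolled for 214 days by the automatic bankruptcy stay (2014-07-05 to 2015-02-04), pushing the deadline to 2017-01-27.
The plaintiff's legal incapacity from 2011-02-17 to 2011-05-04 does not toll the period, because no stated rule makes the plaintiff's incapacity a tolling event.
None of the other events listed affects the running of the period under the stated rules.
The 2016-10-31 filing precedes the 2017-01-27 deadline; the claim is timely.

TIMELY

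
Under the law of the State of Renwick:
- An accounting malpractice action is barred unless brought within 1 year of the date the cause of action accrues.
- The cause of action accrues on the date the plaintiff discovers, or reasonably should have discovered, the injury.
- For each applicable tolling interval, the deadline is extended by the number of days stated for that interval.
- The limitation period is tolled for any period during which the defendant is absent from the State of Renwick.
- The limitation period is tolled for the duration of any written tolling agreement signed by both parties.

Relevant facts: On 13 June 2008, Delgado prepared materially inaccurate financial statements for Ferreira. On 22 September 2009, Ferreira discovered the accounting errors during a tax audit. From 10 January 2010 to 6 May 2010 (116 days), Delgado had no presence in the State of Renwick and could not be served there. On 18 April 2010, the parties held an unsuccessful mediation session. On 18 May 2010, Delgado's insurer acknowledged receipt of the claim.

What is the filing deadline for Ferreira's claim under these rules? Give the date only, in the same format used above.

16 January 2011

Accrual is tied to discovery, so the period began on 22 September 2009 rather than on 13 June 2008 when the act occurred.
1 year from 22 September 2009 is 22 September 2010.
Because the defendant's absence from the jurisdiction ran from 10 January 2010 to 6 May 2010, the deadline is extended by 116 days to 16 January 2011.
Nothing else in the chronology tolls or restarts the period.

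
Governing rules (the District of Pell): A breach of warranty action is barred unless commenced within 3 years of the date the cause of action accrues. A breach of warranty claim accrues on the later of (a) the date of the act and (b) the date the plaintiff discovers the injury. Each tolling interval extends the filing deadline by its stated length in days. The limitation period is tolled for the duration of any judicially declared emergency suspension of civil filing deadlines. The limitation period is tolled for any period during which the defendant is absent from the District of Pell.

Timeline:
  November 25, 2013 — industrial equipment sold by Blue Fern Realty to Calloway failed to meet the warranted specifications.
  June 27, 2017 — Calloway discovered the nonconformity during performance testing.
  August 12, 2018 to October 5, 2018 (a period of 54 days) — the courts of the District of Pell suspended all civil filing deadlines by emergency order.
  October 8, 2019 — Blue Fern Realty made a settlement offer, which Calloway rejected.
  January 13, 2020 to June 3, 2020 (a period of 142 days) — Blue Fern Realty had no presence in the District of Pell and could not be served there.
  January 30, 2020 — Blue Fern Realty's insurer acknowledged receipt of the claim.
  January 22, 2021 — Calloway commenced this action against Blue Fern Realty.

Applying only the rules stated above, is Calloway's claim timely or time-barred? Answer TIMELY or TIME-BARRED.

TIME-BARRED

Taking the later of the act (November 25, 2013) and discovery (June 27, 2017), the claim accrued on June 27, 2017.
3 years from June 27, 2017 is June 27, 2020.
Because the emergency suspension of filing deadlines ran from August 12, 2018 to October 5, 2018, the deadline is extended by 54 days to August 20, 2020.
The period was tolled for 142 days by the defendant's absence from the jurisdiction (January 13, 2020 to June 3, 2020), pushing the deadline to January 9, 2021.
None of the other events listed affects the running of the period under the stated rules.
The January 22, 2021 filing falls after the January 9, 2021 deadline; the claim is time-barred.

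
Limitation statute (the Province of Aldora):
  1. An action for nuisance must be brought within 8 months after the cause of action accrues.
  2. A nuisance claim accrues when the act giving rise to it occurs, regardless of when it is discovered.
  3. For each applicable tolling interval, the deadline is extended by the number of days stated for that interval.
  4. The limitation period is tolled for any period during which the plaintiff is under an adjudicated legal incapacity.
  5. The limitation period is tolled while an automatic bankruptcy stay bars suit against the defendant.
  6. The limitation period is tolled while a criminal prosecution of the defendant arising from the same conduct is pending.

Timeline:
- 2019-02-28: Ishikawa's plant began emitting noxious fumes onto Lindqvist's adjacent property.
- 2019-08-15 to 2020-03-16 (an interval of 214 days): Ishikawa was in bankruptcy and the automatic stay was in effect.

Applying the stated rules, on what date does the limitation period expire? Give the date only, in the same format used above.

The claim accrued on 2019-02-28, when the wrongful act occurred.
8 months from 2019-02-28 is 2019-10-28.
Because the automatic bankruptcy stay ran from 2019-08-15 to 2020-03-16, the deadline is extended by 214 days to 2020-05-29.

2020-05-29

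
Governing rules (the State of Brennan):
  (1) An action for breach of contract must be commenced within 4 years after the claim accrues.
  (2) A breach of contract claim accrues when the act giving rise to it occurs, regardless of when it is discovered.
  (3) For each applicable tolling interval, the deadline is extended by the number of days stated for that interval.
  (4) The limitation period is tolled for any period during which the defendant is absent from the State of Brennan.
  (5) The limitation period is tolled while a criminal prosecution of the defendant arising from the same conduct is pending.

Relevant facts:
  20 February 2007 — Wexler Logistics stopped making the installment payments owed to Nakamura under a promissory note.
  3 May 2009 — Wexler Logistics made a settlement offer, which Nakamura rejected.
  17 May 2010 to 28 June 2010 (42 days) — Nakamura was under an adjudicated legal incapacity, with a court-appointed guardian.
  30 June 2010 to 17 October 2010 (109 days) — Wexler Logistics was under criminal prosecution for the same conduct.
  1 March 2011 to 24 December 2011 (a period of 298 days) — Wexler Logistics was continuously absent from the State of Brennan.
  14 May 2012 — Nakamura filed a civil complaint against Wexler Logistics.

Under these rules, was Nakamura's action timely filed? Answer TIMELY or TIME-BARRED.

TIME-BARRED

The claim accrued on 20 February 2007, when the wrongful act occurred.
4 years from 20 February 2007 is 20 February 2011.
The pending criminal prosecution from 30 June 2010 to 17 October 2010 tolled the period for 109 days, extending the deadline to 9 June 2011.
The defendant's absence from the jurisdiction from 1 March 2011 to 24 December 2011 tolled the period for 298 days, extending the deadline to 2 April 2012.
Although the plaintiff's incapacity ran from 17 May 2010 to 28 June 2010, the stated rules do not make that a tolling event, so it is disregarded.
Nothing else in the chronology tolls or restarts the period.
Filing on 14 May 2012 missed the 2 April 2012 deadline — the action is time-barred.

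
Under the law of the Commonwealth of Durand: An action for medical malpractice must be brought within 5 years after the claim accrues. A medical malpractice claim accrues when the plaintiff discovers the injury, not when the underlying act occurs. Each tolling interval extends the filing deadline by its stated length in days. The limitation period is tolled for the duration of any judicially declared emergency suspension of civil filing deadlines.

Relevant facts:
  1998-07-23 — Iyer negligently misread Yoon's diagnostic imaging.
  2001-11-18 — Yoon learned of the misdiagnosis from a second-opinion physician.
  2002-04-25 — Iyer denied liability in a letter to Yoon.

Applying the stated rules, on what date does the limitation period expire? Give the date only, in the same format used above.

The claim did not accrue until Yoon discovered the injury on 2001-11-18; the 1998-07-23 act date does not start the clock under the stated rule.
The untolled deadline — 5 years after 2001-11-18 — is 2006-11-18.
Nothing else in the chronology tolls or restarts the period.

2006-11-18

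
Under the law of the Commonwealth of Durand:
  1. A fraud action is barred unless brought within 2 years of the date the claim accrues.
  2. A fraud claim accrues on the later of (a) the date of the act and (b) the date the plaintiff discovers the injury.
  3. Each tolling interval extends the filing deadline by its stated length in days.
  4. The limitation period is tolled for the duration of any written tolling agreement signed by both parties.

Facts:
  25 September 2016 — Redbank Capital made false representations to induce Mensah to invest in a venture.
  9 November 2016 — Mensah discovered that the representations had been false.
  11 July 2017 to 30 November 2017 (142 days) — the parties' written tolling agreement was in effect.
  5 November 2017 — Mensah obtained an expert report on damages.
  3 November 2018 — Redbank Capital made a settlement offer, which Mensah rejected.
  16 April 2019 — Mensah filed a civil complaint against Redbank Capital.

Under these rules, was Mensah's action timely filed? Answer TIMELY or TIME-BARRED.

TIME-BARRED

The claim accrued on 9 November 2016 — the later of the 25 September 2016 act and the 9 November 2016 discovery.
The untolled deadline — 2 years after 9 November 2016 — is 9 November 2018.
Because the written tolling agreement ran from 11 July 2017 to 30 November 2017, the deadline is extended by 142 days to 31 March 2019.
Nothing else in the chronology tolls or restarts the period.
Filing on 16 April 2019 missed the 31 March 2019 deadline — the action is time-barred.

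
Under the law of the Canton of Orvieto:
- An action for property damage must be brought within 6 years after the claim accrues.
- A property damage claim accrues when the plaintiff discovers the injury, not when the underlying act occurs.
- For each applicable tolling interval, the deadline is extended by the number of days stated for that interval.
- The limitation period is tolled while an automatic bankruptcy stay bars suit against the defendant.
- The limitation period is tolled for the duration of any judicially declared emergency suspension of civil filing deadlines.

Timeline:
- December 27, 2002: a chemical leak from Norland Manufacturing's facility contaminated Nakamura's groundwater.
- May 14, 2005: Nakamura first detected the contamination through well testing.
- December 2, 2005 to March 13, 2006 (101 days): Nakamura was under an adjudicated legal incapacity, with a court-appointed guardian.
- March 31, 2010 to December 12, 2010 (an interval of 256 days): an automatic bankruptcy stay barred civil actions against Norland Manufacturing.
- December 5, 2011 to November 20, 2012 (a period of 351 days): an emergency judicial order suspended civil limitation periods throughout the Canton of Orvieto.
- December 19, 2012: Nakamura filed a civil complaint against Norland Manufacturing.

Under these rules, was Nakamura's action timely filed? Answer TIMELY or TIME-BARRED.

Accrual is tied to discovery, so the period began on May 14, 2005 rather than on December 27, 2002 when the act occurred.
Adding the 6 years base period to May 14, 2005 gives a deadline of May 14, 2011, before any tolling.
The period was tolled for 256 days by the automatic bankruptcy stay (March 31, 2010 to December 12, 2010), pushing the deadline to January 25, 2012.
The emergency suspension of filing deadlines from December 5, 2011 to November 20, 2012 tolled the period for 351 days, extending the deadline to January 10, 2013.
The plaintiff's legal incapacity from December 2, 2005 to March 13, 2006 does not toll the period, because no stated rule makes the plaintiff's incapacity a tolling event.
Nakamura filed on December 19, 2012, before the January 10, 2013 deadline, so the action is timely.

TIMELY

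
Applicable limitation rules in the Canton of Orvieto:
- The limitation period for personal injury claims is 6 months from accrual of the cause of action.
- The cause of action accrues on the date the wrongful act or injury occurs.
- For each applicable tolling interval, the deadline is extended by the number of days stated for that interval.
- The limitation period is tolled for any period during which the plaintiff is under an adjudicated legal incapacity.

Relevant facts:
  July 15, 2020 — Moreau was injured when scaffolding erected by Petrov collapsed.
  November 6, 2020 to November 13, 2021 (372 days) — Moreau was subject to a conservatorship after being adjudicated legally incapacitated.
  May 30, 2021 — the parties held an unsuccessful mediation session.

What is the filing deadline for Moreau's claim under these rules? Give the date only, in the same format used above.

January 22, 2022

The cause of action accrued on July 15, 2020, the date of the act.
6 months from July 15, 2020 is January 15, 2021.
The plaintiff's legal incapacity from November 6, 2020 to November 13, 2021 tolled the period for 372 days, extending the deadline to January 22, 2022.
Nothing else in the chronology tolls or restarts the period.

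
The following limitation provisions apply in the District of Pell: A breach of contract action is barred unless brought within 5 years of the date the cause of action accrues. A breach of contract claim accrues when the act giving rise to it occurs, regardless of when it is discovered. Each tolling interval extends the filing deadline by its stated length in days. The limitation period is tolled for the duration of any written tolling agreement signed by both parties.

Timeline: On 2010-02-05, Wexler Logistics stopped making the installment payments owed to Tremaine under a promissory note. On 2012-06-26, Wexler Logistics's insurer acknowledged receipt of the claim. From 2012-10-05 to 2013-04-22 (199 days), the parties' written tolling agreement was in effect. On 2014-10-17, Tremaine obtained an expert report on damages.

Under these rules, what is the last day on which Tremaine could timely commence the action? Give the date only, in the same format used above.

2015-08-23

The cause of action accrued on 2010-02-05, the date of the act.
The untolled deadline — 5 years after 2010-02-05 — is 2015-02-05.
The period was tolled for 199 days by the written tolling agreement (2012-10-05 to 2013-04-22), pushing the deadline to 2015-08-23.
The other events in the timeline have no effect on the limitation period under the stated rules.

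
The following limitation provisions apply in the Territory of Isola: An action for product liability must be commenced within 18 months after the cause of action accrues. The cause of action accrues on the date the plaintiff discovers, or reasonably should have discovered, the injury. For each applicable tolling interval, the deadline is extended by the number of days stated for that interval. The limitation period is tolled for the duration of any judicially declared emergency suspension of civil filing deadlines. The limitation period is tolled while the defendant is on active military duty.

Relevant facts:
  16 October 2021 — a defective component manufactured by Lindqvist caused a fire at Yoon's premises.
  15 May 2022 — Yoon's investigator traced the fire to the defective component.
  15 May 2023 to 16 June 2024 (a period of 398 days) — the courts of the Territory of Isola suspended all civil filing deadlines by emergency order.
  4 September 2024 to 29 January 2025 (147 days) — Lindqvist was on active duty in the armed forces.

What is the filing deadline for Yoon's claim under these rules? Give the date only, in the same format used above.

The claim did not accrue until Yoon discovered the injury on 15 May 2022; the 16 October 2021 act date does not start the clock under the stated rule.
The untolled deadline — 18 months after 15 May 2022 — is 15 November 2023.
Because the emergency suspension of filing deadlines ran from 15 May 2023 to 16 June 2024, the deadline is extended by 398 days to 17 December 2024.
Because the defendant's active military service ran from 4 September 2024 to 29 January 2025, the deadline is extended by 147 days to 13 May 2025.

13 May 2025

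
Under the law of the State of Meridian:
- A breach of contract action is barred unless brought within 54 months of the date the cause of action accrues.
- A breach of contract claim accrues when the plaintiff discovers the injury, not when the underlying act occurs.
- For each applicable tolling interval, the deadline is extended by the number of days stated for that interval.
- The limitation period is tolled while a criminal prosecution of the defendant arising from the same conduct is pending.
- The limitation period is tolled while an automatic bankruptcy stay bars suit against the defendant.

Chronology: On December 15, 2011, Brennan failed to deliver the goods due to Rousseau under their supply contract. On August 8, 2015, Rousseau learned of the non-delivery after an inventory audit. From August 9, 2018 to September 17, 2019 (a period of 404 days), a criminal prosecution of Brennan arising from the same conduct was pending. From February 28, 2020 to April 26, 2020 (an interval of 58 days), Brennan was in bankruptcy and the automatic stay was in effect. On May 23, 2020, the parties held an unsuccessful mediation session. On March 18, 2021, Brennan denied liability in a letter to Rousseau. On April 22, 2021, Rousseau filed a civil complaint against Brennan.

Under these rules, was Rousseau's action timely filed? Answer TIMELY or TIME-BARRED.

TIMELY

The claim did not accrue until Rousseau discovered the injury on August 8, 2015; the December 15, 2011 act date does not start the clock under the stated rule.
The untolled deadline — 54 months after August 8, 2015 — is February 8, 2020.
The period was tolled for 404 days by the pending criminal prosecution (August 9, 2018 to September 17, 2019), pushing the deadline to March 18, 2021.
Because the automatic bankruptcy stay ran from February 28, 2020 to April 26, 2020, the deadline is extended by 58 days to May 15, 2021.
None of the other events listed affects the running of the period under the stated rules.
Filing on April 22, 2021 beat the May 15, 2021 deadline — the action is timely.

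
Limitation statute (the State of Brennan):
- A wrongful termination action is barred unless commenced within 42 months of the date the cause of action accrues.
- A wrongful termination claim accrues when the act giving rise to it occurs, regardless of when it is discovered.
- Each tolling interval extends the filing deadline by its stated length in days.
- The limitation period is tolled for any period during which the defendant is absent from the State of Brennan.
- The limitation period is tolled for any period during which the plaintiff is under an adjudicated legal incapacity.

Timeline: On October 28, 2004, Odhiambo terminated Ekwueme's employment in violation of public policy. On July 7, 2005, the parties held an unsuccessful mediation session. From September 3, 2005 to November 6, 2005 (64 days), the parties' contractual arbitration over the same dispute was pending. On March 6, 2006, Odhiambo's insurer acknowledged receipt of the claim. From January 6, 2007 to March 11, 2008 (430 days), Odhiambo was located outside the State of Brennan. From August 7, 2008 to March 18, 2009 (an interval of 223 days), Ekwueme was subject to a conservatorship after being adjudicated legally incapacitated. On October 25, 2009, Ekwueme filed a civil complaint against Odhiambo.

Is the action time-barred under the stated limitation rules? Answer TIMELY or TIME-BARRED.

The cause of action accrued on October 28, 2004, the date of the act.
The untolled deadline — 42 months after October 28, 2004 — is April 28, 2008.
Because the defendant's absence from the jurisdiction ran from January 6, 2007 to March 11, 2008, the deadline is extended by 430 days to July 2, 2009.
The period was tolled for 223 days by the plaintiff's legal incapacity (August 7, 2008 to March 18, 2009), pushing the deadline to February 10, 2010.
The pending related arbitration from September 3, 2005 to November 6, 2005 does not toll the period, because no stated rule makes a pending arbitration a tolling event.
The other events in the timeline have no effect on the limitation period under the stated rules.
Filing on October 25, 2009 beat the February 10, 2010 deadline — the action is timely.

TIMELY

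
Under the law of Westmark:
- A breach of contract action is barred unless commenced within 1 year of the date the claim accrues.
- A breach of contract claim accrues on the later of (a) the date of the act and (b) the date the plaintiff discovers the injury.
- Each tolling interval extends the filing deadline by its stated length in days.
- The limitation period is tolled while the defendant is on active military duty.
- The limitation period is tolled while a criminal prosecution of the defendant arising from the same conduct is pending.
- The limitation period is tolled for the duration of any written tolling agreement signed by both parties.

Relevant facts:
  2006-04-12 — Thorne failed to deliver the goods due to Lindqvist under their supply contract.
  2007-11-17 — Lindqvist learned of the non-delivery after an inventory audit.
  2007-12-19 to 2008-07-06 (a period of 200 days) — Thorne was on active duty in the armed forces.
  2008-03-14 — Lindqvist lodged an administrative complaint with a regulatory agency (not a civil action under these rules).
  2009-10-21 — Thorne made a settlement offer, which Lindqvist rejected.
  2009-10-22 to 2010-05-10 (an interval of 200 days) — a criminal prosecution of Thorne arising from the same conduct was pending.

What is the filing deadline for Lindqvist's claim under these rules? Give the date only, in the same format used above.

The claim accrued on 2007-11-17 — the later of the 2006-04-12 act and the 2007-11-17 discovery.
The untolled deadline — 1 year after 2007-11-17 — is 2008-11-17.
Because the defendant's active military service ran from 2007-12-19 to 2008-07-06, the deadline is extended by 200 days to 2009-06-05.
The pending criminal prosecution from 2009-10-22 to 2010-05-10 began after the period had already run on 2009-06-05, so it has no tolling effect.
Nothing else in the chronology tolls or restarts the period.

2009-06-05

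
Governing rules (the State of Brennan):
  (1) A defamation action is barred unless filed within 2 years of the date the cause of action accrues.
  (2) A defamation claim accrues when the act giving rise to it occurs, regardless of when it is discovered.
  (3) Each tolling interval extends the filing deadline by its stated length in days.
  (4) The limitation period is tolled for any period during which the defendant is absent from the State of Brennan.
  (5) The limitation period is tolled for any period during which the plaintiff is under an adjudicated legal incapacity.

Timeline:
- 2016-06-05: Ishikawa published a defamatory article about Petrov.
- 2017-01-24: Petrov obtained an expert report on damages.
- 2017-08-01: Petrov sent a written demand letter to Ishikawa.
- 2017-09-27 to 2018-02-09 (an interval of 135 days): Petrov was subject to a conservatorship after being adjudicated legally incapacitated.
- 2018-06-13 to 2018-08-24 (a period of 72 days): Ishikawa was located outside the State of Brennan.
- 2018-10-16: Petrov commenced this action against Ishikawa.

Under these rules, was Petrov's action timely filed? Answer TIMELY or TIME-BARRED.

The cause of action accrued on 2016-06-05, the date of the act.
2 years from 2016-06-05 is 2018-06-05.
The period was tolled for 135 days by the plaintiff's legal incapacity (2017-09-27 to 2018-02-09), pushing the deadline to 2018-10-18.
Because the defendant's absence from the jurisdiction ran from 2018-06-13 to 2018-08-24, the deadline is extended by 72 days to 2018-12-29.
None of the other events listed affects the running of the period under the stated rules.
The 2018-10-16 filing precedes the 2018-12-29 deadline; the claim is timely.

TIMELY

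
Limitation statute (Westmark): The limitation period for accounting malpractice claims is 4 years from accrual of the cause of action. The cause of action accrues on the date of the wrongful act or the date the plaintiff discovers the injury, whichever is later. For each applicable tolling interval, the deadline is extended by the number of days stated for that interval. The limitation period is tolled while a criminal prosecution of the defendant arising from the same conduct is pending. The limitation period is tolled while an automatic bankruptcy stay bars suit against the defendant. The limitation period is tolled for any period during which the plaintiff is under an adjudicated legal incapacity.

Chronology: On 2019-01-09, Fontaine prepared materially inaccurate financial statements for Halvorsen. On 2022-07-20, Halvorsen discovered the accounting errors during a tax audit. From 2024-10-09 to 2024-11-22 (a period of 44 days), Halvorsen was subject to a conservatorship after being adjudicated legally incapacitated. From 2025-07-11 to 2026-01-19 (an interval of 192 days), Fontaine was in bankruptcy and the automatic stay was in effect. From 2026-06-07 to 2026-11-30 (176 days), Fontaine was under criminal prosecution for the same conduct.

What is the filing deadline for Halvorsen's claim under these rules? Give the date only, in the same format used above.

2027-09-05

Because discovery on 2022-07-20 post-dates the 2019-01-09 act, accrual under the later-of rule falls on 2022-07-20.
The untolled deadline — 4 years after 2022-07-20 — is 2026-07-20.
The plaintiff's legal incapacity from 2024-10-09 to 2024-11-22 tolled the period for 44 days, extending the deadline to 2026-09-02.
Because the automatic bankruptcy stay ran from 2025-07-11 to 2026-01-19, the deadline is extended by 192 days to 2027-03-13.
The period was tolled for 176 days by the pending criminal prosecution (2026-06-07 to 2026-11-30), pushing the deadline to 2027-09-05.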